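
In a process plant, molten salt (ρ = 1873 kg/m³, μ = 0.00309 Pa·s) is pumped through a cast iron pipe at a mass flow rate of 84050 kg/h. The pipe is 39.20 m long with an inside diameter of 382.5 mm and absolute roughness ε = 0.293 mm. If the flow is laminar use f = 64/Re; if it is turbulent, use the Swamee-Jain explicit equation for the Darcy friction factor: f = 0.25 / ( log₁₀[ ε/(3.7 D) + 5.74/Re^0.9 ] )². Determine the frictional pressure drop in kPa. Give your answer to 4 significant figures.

ṁ = 84050 kg/h = 84050/3600 = 23.35 kg/s.
A = πD²/4 = π(0.3825)²/4 = 0.1149 m²; mean velocity V = ṁ/(ρA) = 23.35/(1873 · 0.1149) = 0.1085 m/s.
Reynolds number Re = ρVD/μ = 1873 · 0.1085 · 0.3825 / 0.00309 = 2.515e+04.
Re > 4000 → turbulent. Relative roughness ε/D = 0.000293/0.3825 = 0.000766. Swamee-Jain: f = 0.25/(log₁₀[0.000766/3.7 + 5.74/2.515e+04^0.9])² = 0.25/(log₁₀[0.000207 + 0.000629])² = 0.25/(-3.078)² = 0.02639.
Darcy-Weisbach: ΔP = f(L/D)(ρV²/2) = 0.02639·(39.2/0.3825)·(1873·0.1085²/2) = 0.02639·102.5·11.02 = 29.8 Pa.
ΔP = 29.8 Pa = 0.02980 kPa.

ΔP ≈ 0.02980 kPa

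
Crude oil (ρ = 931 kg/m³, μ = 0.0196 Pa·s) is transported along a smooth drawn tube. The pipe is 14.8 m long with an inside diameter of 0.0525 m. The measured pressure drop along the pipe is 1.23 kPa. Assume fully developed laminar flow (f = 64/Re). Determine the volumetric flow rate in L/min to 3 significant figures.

Q ≈ 47.4 L/min

For laminar flow, f = 64/Re with Re = ρVD/μ, so Darcy-Weisbach reduces to ΔP = 32μLV/D². Solving for V: V = ΔP·D²/(32μL) = 1230·(0.0525)²/(32·0.0196·14.8) = 0.3652 m/s.
Check: Re = ρVD/μ = 931·0.3652·0.0525/0.0196 = 910.8 < 2300, so the laminar assumption holds.
Q = V·A = 0.3652·(π/4·0.0525²) = 0.0007906 m³/s = 47.4 L/min.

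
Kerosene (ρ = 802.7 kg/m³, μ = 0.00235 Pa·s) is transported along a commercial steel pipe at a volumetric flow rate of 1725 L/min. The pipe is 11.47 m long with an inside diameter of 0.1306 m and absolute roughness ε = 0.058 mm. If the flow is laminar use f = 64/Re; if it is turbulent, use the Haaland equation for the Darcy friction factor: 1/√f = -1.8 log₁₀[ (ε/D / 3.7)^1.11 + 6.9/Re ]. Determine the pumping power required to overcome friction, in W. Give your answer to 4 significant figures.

P ≈ 93.11 W

Q = 1725 L/min = 1725/60000 = 0.02875 m³/s.
Cross-sectional area A = πD²/4 = π(0.1306)²/4 = 0.0134 m²; mean velocity V = Q/A = 0.02875/0.0134 = 2.146 m/s.
Reynolds number Re = ρVD/μ = 802.7 · 2.146 · 0.1306 / 0.00235 = 9.574e+04.
Re > 4000 → turbulent. Relative roughness ε/D = 5.8e-05/0.1306 = 0.000444. Haaland: 1/√f = -1.8 log₁₀[(0.000444/3.7)^1.11 + 6.9/9.574e+04] = -1.8 log₁₀[4.45e-05 + 7.21e-05] = 7.08, so f = 0.01995.
Darcy-Weisbach: ΔP = f(L/D)(ρV²/2) = 0.01995·(11.47/0.1306)·(802.7·2.146²/2) = 0.01995·87.83·1849 = 3239 Pa.
Pumping power P = QΔP = 0.02875·3239 = 93.109 W = 93.11 W.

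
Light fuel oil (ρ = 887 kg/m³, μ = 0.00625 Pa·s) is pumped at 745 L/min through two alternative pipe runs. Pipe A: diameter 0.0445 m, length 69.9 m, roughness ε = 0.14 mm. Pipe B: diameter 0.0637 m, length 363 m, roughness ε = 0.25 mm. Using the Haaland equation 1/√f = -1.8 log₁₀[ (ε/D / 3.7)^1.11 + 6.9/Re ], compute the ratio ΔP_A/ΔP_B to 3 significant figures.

Pipe A: V = Q/A = 0.01242/0.001555 = 7.984 m/s; Re = 5.042e+04; ε/D = 0.00315; Haaland → f = 0.02873; ΔP_A = f(L/D)(ρV²/2) = 1.276e+06 Pa.
Pipe B: V = Q/A = 0.01242/0.003187 = 3.896 m/s; Re = 3.522e+04; ε/D = 0.00392; Haaland → f = 0.03095; ΔP_B = f(L/D)(ρV²/2) = 1.187e+06 Pa.
ΔP_A/ΔP_B = 1.276e+06/1.187e+06 = 1.07.

ΔP_A/ΔP_B ≈ 1.07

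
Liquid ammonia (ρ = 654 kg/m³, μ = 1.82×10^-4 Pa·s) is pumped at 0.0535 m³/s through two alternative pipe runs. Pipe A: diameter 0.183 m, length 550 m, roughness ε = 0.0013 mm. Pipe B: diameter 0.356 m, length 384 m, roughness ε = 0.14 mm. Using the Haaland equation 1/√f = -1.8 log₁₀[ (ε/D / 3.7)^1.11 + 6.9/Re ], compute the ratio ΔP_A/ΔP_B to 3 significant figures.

ΔP_A/ΔP_B ≈ 26.9

Pipe A: V = Q/A = 0.0535/0.0263 = 2.034 m/s; Re = 1.338e+06; ε/D = 7.1e-06; Haaland → f = 0.01119; ΔP_A = f(L/D)(ρV²/2) = 4.551e+04 Pa.
Pipe B: V = Q/A = 0.0535/0.09954 = 0.5375 m/s; Re = 6.876e+05; ε/D = 0.000393; Haaland → f = 0.01661; ΔP_B = f(L/D)(ρV²/2) = 1692 Pa.
ΔP_A/ΔP_B = 4.551e+04/1692 = 26.9.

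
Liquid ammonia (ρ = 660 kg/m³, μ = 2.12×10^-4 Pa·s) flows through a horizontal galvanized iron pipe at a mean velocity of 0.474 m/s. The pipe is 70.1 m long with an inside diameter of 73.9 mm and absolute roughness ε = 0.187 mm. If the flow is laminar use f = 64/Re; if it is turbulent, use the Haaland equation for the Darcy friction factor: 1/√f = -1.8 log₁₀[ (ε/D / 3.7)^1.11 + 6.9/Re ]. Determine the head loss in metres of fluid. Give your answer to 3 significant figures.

Reynolds number Re = ρVD/μ = 660 · 0.474 · 0.0739 / 0.000212 = 1.091e+05.
Re > 4000 → turbulent. Relative roughness ε/D = 0.000187/0.0739 = 0.00253. Haaland: 1/√f = -1.8 log₁₀[(0.00253/3.7)^1.11 + 6.9/1.091e+05] = -1.8 log₁₀[0.000307 + 6.33e-05] = 6.177, so f = 0.02621.
Darcy-Weisbach: ΔP = f(L/D)(ρV²/2) = 0.02621·(70.1/0.0739)·(660·0.474²/2) = 0.02621·948.6·74.14 = 1843 Pa.
Head loss h_f = ΔP/(ρg) = 1843/(660·9.81) = 0.285 m.

h_f ≈ 0.285 m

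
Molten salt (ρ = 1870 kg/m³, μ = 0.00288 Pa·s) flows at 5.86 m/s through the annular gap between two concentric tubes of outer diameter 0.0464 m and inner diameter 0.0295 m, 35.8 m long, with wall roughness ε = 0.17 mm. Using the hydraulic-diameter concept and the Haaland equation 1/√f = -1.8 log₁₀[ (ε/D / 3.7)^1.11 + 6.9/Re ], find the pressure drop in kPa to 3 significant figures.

Hydraulic diameter D_h = 4A/P = D_o - D_i = 0.0464 - 0.0295 = 0.0169 m.
Re = ρVD_h/μ = 1870·5.86·0.0169/0.00288 = 6.43e+04.
ε/D_h = 0.00017/0.0169 = 0.0101; Haaland gives 1/√f = -1.8 log₁₀[0.00142+0.000107] = 5.069, so f = 0.03892.
ΔP = f(L/D_h)(ρV²/2) = 0.03892·35.8/0.0169·3.211e+04 = 2.647e+06 Pa.
ΔP = 2650 kPa.

ΔP ≈ 2650 kPa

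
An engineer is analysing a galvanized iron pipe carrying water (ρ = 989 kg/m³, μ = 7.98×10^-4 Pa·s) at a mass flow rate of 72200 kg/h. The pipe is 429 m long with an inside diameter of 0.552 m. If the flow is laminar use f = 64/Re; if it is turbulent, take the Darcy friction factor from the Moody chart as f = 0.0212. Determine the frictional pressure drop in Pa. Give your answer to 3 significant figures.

ṁ = 72200 kg/h = 72200/3600 = 20.06 kg/s.
A = πD²/4 = π(0.552)²/4 = 0.2393 m²; mean velocity V = ṁ/(ρA) = 20.06/(989 · 0.2393) = 0.08474 m/s.
Reynolds number Re = ρVD/μ = 989 · 0.08474 · 0.552 / 0.000798 = 5.797e+04.
Re > 4000 → turbulent; use the Moody-chart value f = 0.0212.
Darcy-Weisbach: ΔP = f(L/D)(ρV²/2) = 0.0212·(429/0.552)·(989·0.08474²/2) = 0.0212·777.2·3.551 = 58.5 Pa.

ΔP ≈ 58.5 Pa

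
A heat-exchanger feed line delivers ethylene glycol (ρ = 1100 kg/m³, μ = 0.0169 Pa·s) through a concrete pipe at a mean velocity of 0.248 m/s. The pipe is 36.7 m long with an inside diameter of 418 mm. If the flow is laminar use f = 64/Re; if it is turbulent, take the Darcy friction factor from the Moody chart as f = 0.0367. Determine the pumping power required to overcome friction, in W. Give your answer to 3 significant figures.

P ≈ 3.71 W

Reynolds number Re = ρVD/μ = 1100 · 0.248 · 0.418 / 0.0169 = 6747.
Re > 4000 → turbulent; use the Moody-chart value f = 0.0367.
Darcy-Weisbach: ΔP = f(L/D)(ρV²/2) = 0.0367·(36.7/0.418)·(1100·0.248²/2) = 0.0367·87.8·33.83 = 109 Pa.
Q = V·A = 0.248·0.1372 = 0.03403 m³/s.
Pumping power P = QΔP = 0.03403·109 = 3.710 W = 3.71 W.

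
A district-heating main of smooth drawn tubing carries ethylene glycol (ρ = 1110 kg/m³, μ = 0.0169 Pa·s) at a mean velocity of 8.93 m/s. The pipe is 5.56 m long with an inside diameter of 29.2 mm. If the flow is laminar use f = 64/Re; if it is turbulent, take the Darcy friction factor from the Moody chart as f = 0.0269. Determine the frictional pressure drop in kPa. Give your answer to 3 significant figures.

ΔP ≈ 227 kPa

Reynolds number Re = ρVD/μ = 1110 · 8.93 · 0.0292 / 0.0169 = 1.713e+04.
Re > 4000 → turbulent; use the Moody-chart value f = 0.0269.
Darcy-Weisbach: ΔP = f(L/D)(ρV²/2) = 0.0269·(5.56/0.0292)·(1110·8.93²/2) = 0.0269·190.4·4.426e+04 = 2.267e+05 Pa.
ΔP = 2.267e+05 Pa = 227 kPa.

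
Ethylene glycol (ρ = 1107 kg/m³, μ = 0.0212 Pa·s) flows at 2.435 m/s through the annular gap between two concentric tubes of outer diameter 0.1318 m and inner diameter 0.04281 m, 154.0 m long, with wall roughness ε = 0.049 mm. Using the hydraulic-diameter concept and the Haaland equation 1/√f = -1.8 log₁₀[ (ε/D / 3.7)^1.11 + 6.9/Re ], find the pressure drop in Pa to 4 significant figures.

Hydraulic diameter D_h = 4A/P = D_o - D_i = 0.1318 - 0.04281 = 0.08899 m.
Re = ρVD_h/μ = 1107·2.435·0.08899/0.0212 = 1.131e+04.
ε/D_h = 4.9e-05/0.08899 = 0.000551; Haaland gives 1/√f = -1.8 log₁₀[5.64e-05+0.00061] = 5.717, so f = 0.03059.
ΔP = f(L/D_h)(ρV²/2) = 0.03059·154/0.08899·3282 = 1.737e+05 Pa.

ΔP ≈ 173700 Pa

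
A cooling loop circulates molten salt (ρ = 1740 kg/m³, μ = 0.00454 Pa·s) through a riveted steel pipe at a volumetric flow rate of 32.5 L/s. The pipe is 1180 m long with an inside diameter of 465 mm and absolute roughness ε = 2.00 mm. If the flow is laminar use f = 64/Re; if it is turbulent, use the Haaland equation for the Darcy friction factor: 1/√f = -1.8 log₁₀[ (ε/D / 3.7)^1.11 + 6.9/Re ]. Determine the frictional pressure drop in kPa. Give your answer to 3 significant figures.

ΔP ≈ 2.56 kPa

Q = 32.5 L/s = 32.5/1000 = 0.0325 m³/s.
Cross-sectional area A = πD²/4 = π(0.465)²/4 = 0.1698 m²; mean velocity V = Q/A = 0.0325/0.1698 = 0.1914 m/s.
Reynolds number Re = ρVD/μ = 1740 · 0.1914 · 0.465 / 0.00454 = 3.411e+04.
Re > 4000 → turbulent. Relative roughness ε/D = 0.002/0.465 = 0.0043. Haaland: 1/√f = -1.8 log₁₀[(0.0043/3.7)^1.11 + 6.9/3.411e+04] = -1.8 log₁₀[0.000553 + 0.000202] = 5.62, so f = 0.03167.
Darcy-Weisbach: ΔP = f(L/D)(ρV²/2) = 0.03167·(1180/0.465)·(1740·0.1914²/2) = 0.03167·2538·31.86 = 2560 Pa.
ΔP = 2560 Pa = 2.56 kPa.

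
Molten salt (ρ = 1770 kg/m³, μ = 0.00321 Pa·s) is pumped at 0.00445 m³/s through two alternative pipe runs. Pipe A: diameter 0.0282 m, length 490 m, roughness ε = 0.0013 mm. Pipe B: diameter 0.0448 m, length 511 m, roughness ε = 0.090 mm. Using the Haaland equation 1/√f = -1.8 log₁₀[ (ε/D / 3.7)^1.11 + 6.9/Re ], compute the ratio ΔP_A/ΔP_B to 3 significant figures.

Pipe A: V = Q/A = 0.00445/0.0006246 = 7.125 m/s; Re = 1.108e+05; ε/D = 4.61e-05; Haaland → f = 0.01765; ΔP_A = f(L/D)(ρV²/2) = 1.378e+07 Pa.
Pipe B: V = Q/A = 0.00445/0.001576 = 2.823 m/s; Re = 6.974e+04; ε/D = 0.00201; Haaland → f = 0.02559; ΔP_B = f(L/D)(ρV²/2) = 2.058e+06 Pa.
ΔP_A/ΔP_B = 1.378e+07/2.058e+06 = 6.70.

ΔP_A/ΔP_B ≈ 6.70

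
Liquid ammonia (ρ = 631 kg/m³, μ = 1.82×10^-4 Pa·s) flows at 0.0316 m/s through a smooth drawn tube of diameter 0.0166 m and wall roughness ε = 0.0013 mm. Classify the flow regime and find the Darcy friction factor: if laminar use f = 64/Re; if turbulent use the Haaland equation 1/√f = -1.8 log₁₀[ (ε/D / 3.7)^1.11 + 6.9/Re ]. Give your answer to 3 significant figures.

Re = ρVD/μ = 631·0.0316·0.0166/0.000182 = 1819.
Re < 2300 → laminar, so f = 64/Re = 0.03519 (roughness is irrelevant in laminar flow).

f ≈ 0.0352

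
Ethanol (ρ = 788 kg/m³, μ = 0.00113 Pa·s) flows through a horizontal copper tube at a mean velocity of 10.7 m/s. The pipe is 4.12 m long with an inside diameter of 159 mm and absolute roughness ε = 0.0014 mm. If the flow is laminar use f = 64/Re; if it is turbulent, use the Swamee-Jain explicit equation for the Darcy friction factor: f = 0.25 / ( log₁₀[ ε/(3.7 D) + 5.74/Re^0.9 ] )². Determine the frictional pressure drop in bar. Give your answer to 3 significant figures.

ΔP ≈ 0.135 bar

Reynolds number Re = ρVD/μ = 788 · 10.7 · 0.159 / 0.00113 = 1.186e+06.
Re > 4000 → turbulent. Relative roughness ε/D = 1.4e-06/0.159 = 8.81e-06. Swamee-Jain: f = 0.25/(log₁₀[8.81e-06/3.7 + 5.74/1.186e+06^0.9])² = 0.25/(log₁₀[2.38e-06 + 1.96e-05])² = 0.25/(-4.658)² = 0.01152.
Darcy-Weisbach: ΔP = f(L/D)(ρV²/2) = 0.01152·(4.12/0.159)·(788·10.7²/2) = 0.01152·25.91·4.511e+04 = 1.347e+04 Pa.
ΔP = 1.347e+04 Pa = 0.135 bar.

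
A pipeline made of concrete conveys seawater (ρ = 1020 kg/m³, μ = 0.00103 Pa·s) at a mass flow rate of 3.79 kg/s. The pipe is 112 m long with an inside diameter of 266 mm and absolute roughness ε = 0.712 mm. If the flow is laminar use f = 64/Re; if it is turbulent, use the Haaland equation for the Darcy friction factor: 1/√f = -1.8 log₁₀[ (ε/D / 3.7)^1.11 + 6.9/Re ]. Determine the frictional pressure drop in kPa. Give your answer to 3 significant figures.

ΔP ≈ 0.0300 kPa

A = πD²/4 = π(0.266)²/4 = 0.05557 m²; mean velocity V = ṁ/(ρA) = 3.79/(1020 · 0.05557) = 0.06686 m/s.
Reynolds number Re = ρVD/μ = 1020 · 0.06686 · 0.266 / 0.00103 = 1.761e+04.
Re > 4000 → turbulent. Relative roughness ε/D = 0.000712/0.266 = 0.00268. Haaland: 1/√f = -1.8 log₁₀[(0.00268/3.7)^1.11 + 6.9/1.761e+04] = -1.8 log₁₀[0.000327 + 0.000392] = 5.659, so f = 0.03123.
Darcy-Weisbach: ΔP = f(L/D)(ρV²/2) = 0.03123·(112/0.266)·(1020·0.06686²/2) = 0.03123·421.1·2.28 = 29.98 Pa.
ΔP = 29.98 Pa = 0.0300 kPa.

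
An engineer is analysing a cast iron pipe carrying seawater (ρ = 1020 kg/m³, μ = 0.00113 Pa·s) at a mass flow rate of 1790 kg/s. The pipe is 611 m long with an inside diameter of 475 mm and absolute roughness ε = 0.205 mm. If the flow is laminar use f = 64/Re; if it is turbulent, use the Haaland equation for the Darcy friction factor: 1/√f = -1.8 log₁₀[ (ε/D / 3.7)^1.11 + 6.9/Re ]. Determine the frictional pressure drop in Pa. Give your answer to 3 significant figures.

ΔP ≈ 1.05×10^6 Pa

A = πD²/4 = π(0.475)²/4 = 0.1772 m²; mean velocity V = ṁ/(ρA) = 1790/(1020 · 0.1772) = 9.903 m/s.
Reynolds number Re = ρVD/μ = 1020 · 9.903 · 0.475 / 0.00113 = 4.246e+06.
Re > 4000 → turbulent. Relative roughness ε/D = 0.000205/0.475 = 0.000432. Haaland: 1/√f = -1.8 log₁₀[(0.000432/3.7)^1.11 + 6.9/4.246e+06] = -1.8 log₁₀[4.31e-05 + 1.63e-06] = 7.829, so f = 0.01631.
Darcy-Weisbach: ΔP = f(L/D)(ρV²/2) = 0.01631·(611/0.475)·(1020·9.903²/2) = 0.01631·1286·5.002e+04 = 1.05e+06 Pa.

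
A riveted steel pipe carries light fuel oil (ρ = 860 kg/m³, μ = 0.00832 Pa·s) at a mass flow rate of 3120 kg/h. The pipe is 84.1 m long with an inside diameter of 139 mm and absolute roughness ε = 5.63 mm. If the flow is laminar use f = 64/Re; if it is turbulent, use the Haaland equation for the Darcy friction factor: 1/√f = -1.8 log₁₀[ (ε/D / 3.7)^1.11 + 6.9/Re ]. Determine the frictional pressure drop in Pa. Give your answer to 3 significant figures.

ΔP ≈ 77.0 Pa

ṁ = 3120 kg/h = 3120/3600 = 0.8667 kg/s.
A = πD²/4 = π(0.139)²/4 = 0.01517 m²; mean velocity V = ṁ/(ρA) = 0.8667/(860 · 0.01517) = 0.06641 m/s.
Reynolds number Re = ρVD/μ = 860 · 0.06641 · 0.139 / 0.00832 = 954.2.
Re < 2300 → laminar flow, so f = 64/Re = 64/954.2 = 0.06707 (the turbulent correlation is not needed).
Darcy-Weisbach: ΔP = f(L/D)(ρV²/2) = 0.06707·(84.1/0.139)·(860·0.06641²/2) = 0.06707·605·1.896 = 76.96 Pa.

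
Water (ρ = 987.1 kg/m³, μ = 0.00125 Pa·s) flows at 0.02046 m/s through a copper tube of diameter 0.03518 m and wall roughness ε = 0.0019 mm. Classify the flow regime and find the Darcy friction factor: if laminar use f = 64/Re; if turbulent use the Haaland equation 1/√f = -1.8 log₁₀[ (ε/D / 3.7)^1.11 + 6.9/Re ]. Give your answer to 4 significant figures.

f ≈ 0.1126

Re = ρVD/μ = 987.1·0.02046·0.03518/0.00125 = 568.4.
Re < 2300 → laminar, so f = 64/Re = 0.1126 (roughness is irrelevant in laminar flow).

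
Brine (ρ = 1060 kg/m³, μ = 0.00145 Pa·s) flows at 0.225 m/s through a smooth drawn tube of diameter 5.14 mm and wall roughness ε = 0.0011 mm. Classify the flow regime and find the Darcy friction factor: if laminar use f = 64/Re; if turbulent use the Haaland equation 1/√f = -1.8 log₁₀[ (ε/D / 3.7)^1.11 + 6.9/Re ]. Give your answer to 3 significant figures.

f ≈ 0.0757

Re = ρVD/μ = 1060·0.225·0.00514/0.00145 = 845.4.
Re < 2300 → laminar, so f = 64/Re = 0.0757 (roughness is irrelevant in laminar flow).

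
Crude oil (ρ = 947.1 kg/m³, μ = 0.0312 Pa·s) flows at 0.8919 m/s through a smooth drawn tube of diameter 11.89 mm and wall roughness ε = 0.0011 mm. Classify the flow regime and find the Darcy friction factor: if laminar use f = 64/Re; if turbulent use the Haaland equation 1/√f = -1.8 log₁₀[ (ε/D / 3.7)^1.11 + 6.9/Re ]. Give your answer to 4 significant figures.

Re = ρVD/μ = 947.1·0.8919·0.01189/0.0312 = 321.9.
Re < 2300 → laminar, so f = 64/Re = 0.1988 (roughness is irrelevant in laminar flow).

f ≈ 0.1988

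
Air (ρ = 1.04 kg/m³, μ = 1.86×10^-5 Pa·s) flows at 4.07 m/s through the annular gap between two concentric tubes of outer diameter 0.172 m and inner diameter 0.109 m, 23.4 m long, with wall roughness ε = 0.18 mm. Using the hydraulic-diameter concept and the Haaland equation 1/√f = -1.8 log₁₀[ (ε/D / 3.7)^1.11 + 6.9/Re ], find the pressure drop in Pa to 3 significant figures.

Hydraulic diameter D_h = 4A/P = D_o - D_i = 0.172 - 0.109 = 0.063 m.
Re = ρVD_h/μ = 1.04·4.07·0.063/1.86e-05 = 1.434e+04.
ε/D_h = 0.00018/0.063 = 0.00286; Haaland gives 1/√f = -1.8 log₁₀[0.000351+0.000481] = 5.543, so f = 0.03254.
ΔP = f(L/D_h)(ρV²/2) = 0.03254·23.4/0.063·8.614 = 104.1 Pa.

ΔP ≈ 104 Pa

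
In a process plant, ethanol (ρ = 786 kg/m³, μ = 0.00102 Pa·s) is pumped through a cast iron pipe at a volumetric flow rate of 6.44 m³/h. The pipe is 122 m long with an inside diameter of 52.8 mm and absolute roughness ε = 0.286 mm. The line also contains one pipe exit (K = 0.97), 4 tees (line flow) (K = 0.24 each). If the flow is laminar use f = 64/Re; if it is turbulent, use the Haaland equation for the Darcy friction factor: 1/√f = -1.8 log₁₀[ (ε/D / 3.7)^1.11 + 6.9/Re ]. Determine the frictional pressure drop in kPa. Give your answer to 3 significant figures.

Q = 6.44 m³/h = 6.44/3600 = 0.001789 m³/s.
Cross-sectional area A = πD²/4 = π(0.0528)²/4 = 0.00219 m²; mean velocity V = Q/A = 0.001789/0.00219 = 0.817 m/s.
Reynolds number Re = ρVD/μ = 786 · 0.817 · 0.0528 / 0.00102 = 3.324e+04.
Re > 4000 → turbulent. Relative roughness ε/D = 0.000286/0.0528 = 0.00542. Haaland: 1/√f = -1.8 log₁₀[(0.00542/3.7)^1.11 + 6.9/3.324e+04] = -1.8 log₁₀[0.000714 + 0.000208] = 5.464, so f = 0.0335.
Total minor-loss coefficient ΣK = 1·0.97 + 4·0.24 = 1.93.
ΔP = [f·L/D + ΣK]·(ρV²/2) = [0.0335·122/0.0528 + 1.93]·(786·0.817²/2) = [77.4 + 1.93]·262.3 = 2.081e+04 Pa.
ΔP = 2.081e+04 Pa = 20.8 kPa.

ΔP ≈ 20.8 kPa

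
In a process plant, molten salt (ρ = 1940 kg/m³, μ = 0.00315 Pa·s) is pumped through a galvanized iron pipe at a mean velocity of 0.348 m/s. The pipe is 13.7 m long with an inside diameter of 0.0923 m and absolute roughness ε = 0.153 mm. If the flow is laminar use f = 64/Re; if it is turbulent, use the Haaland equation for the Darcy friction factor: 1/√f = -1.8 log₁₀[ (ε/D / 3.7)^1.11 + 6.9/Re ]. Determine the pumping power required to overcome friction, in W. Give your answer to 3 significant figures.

P ≈ 1.17 W

Reynolds number Re = ρVD/μ = 1940 · 0.348 · 0.0923 / 0.00315 = 1.978e+04.
Re > 4000 → turbulent. Relative roughness ε/D = 0.000153/0.0923 = 0.00166. Haaland: 1/√f = -1.8 log₁₀[(0.00166/3.7)^1.11 + 6.9/1.978e+04] = -1.8 log₁₀[0.000192 + 0.000349] = 5.881, so f = 0.02892.
Darcy-Weisbach: ΔP = f(L/D)(ρV²/2) = 0.02892·(13.7/0.0923)·(1940·0.348²/2) = 0.02892·148.4·117.5 = 504.2 Pa.
Q = V·A = 0.348·0.006691 = 0.002328 m³/s.
Pumping power P = QΔP = 0.002328·504.2 = 1.174 W = 1.17 W.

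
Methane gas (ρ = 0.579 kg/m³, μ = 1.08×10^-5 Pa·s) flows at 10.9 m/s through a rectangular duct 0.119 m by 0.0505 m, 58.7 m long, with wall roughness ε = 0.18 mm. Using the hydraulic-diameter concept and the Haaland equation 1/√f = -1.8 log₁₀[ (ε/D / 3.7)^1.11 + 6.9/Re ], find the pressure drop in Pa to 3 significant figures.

Hydraulic diameter D_h = 4A/P = 4·(0.119·0.0505)/(2·(0.119+0.0505)) = 0.02404/0.339 = 0.07091 m.
Re = ρVD_h/μ = 0.579·10.9·0.07091/1.08e-05 = 4.144e+04.
ε/D_h = 0.00018/0.07091 = 0.00254; Haaland gives 1/√f = -1.8 log₁₀[0.000308+0.000167] = 5.983, so f = 0.02794.
ΔP = f(L/D_h)(ρV²/2) = 0.02794·58.7/0.07091·34.4 = 795.4 Pa.

ΔP ≈ 795 Pa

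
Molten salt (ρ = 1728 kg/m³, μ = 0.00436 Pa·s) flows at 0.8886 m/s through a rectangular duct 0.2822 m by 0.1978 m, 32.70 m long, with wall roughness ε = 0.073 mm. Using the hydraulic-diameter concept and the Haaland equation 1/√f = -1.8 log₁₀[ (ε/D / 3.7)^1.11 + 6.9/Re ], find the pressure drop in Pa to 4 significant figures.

Hydraulic diameter D_h = 4A/P = 4·(0.2822·0.1978)/(2·(0.2822+0.1978)) = 0.2233/0.96 = 0.2326 m.
Re = ρVD_h/μ = 1728·0.8886·0.2326/0.00436 = 8.191e+04.
ε/D_h = 7.3e-05/0.2326 = 0.000314; Haaland gives 1/√f = -1.8 log₁₀[3.02e-05+8.42e-05] = 7.094, so f = 0.01987.
ΔP = f(L/D_h)(ρV²/2) = 0.01987·32.7/0.2326·682.2 = 1906 Pa.

ΔP ≈ 1906 Pa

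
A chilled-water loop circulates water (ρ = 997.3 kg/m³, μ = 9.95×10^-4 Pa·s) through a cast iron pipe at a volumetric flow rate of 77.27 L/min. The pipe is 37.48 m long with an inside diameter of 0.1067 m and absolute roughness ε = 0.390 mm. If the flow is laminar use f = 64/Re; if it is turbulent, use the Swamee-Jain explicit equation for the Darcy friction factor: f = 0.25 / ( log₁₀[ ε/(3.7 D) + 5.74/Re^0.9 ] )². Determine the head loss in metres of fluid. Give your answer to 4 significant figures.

h_f ≈ 0.01267 m

Q = 77.27 L/min = 77.27/60000 = 0.001288 m³/s.
Cross-sectional area A = πD²/4 = π(0.1067)²/4 = 0.008942 m²; mean velocity V = Q/A = 0.001288/0.008942 = 0.144 m/s.
Reynolds number Re = ρVD/μ = 997.3 · 0.144 · 0.1067 / 0.000995 = 1.54e+04.
Re > 4000 → turbulent. Relative roughness ε/D = 0.00039/0.1067 = 0.00366. Swamee-Jain: f = 0.25/(log₁₀[0.00366/3.7 + 5.74/1.54e+04^0.9])² = 0.25/(log₁₀[0.000988 + 0.000977])² = 0.25/(-2.707)² = 0.03413.
Darcy-Weisbach: ΔP = f(L/D)(ρV²/2) = 0.03413·(37.48/0.1067)·(997.3·0.144²/2) = 0.03413·351.3·10.34 = 124 Pa.
Head loss h_f = ΔP/(ρg) = 124/(997.3·9.81) = 0.01267 m.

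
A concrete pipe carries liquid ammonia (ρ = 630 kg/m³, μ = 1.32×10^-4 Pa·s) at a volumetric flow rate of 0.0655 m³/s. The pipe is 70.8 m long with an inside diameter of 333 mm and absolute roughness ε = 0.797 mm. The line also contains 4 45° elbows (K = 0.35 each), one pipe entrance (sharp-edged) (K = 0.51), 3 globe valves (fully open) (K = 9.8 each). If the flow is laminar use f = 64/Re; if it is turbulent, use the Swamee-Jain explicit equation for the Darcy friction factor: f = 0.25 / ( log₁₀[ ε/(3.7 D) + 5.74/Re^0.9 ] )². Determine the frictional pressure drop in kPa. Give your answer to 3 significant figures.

ΔP ≈ 6.52 kPa

Cross-sectional area A = πD²/4 = π(0.333)²/4 = 0.08709 m²; mean velocity V = Q/A = 0.0655/0.08709 = 0.7521 m/s.
Reynolds number Re = ρVD/μ = 630 · 0.7521 · 0.333 / 0.000132 = 1.195e+06.
Re > 4000 → turbulent. Relative roughness ε/D = 0.000797/0.333 = 0.00239. Swamee-Jain: f = 0.25/(log₁₀[0.00239/3.7 + 5.74/1.195e+06^0.9])² = 0.25/(log₁₀[0.000647 + 1.95e-05])² = 0.25/(-3.176)² = 0.02478.
Total minor-loss coefficient ΣK = 4·0.35 + 1·0.51 + 3·9.8 = 31.3.
ΔP = [f·L/D + ΣK]·(ρV²/2) = [0.02478·70.8/0.333 + 31.3]·(630·0.7521²/2) = [5.268 + 31.3]·178.2 = 6517 Pa.
ΔP = 6517 Pa = 6.52 kPa.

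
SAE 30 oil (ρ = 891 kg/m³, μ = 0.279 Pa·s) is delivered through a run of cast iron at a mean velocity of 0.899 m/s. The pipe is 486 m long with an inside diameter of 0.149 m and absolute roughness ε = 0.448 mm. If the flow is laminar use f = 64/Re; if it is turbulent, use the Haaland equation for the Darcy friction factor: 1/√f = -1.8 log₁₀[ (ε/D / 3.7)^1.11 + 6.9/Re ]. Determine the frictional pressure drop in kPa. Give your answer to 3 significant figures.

Reynolds number Re = ρVD/μ = 891 · 0.899 · 0.149 / 0.279 = 427.8.
Re < 2300 → laminar flow, so f = 64/Re = 64/427.8 = 0.1496 (the turbulent correlation is not needed).
Darcy-Weisbach: ΔP = f(L/D)(ρV²/2) = 0.1496·(486/0.149)·(891·0.899²/2) = 0.1496·3262·360.1 = 1.757e+05 Pa.
ΔP = 1.757e+05 Pa = 176 kPa.

ΔP ≈ 176 kPa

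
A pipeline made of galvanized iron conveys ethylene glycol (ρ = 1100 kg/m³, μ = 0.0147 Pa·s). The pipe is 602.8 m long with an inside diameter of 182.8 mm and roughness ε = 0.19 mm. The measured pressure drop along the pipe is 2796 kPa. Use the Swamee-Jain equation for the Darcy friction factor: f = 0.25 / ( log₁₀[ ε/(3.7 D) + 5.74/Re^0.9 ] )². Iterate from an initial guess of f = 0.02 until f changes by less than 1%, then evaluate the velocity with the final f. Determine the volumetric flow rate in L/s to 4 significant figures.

Rearranging Darcy-Weisbach: V = √(2·ΔP·D/(f·L·ρ)). With ε/D = 0.00019/0.1828 = 0.00104, iterate starting from f = 0.02:
  f = 0.02 → V = √(2·2.796e+06·0.1828/(0.02·602.8·1100)) = 8.78 m/s; Re = ρVD/μ = 1.201e+05; f → 0.02212
  f = 0.02212 → V = 8.348 m/s; Re = 1.142e+05; f → 0.02222
Converged (Δf/f < 1%). With the final f = 0.02222: V = √(2·2.796e+06·0.1828/(0.02222·602.8·1100)) = 8.33 m/s.
Q = V·A = 8.33·(π/4·0.1828²) = 0.2186 m³/s = 218.6 L/s.

Q ≈ 218.6 L/s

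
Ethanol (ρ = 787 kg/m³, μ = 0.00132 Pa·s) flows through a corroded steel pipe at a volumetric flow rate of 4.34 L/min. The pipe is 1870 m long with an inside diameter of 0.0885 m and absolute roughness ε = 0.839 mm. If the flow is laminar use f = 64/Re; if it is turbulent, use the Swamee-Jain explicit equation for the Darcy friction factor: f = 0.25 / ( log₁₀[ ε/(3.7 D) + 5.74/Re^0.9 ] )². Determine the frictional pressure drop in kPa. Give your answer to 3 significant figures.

ΔP ≈ 0.119 kPa

Q = 4.34 L/min = 4.34/60000 = 7.233e-05 m³/s.
Cross-sectional area A = πD²/4 = π(0.0885)²/4 = 0.006151 m²; mean velocity V = Q/A = 7.233e-05/0.006151 = 0.01176 m/s.
Reynolds number Re = ρVD/μ = 787 · 0.01176 · 0.0885 / 0.00132 = 620.4.
Re < 2300 → laminar flow, so f = 64/Re = 64/620.4 = 0.1032 (the turbulent correlation is not needed).
Darcy-Weisbach: ΔP = f(L/D)(ρV²/2) = 0.1032·(1870/0.0885)·(787·0.01176²/2) = 0.1032·2.113e+04·0.05441 = 118.6 Pa.
ΔP = 118.6 Pa = 0.119 kPa.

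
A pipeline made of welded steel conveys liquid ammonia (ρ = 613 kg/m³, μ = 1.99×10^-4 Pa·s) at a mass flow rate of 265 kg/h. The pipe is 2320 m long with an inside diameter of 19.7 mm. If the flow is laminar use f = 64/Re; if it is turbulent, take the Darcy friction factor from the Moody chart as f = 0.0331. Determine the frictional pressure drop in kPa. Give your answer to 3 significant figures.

ΔP ≈ 185 kPa

ṁ = 265 kg/h = 265/3600 = 0.07361 kg/s.
A = πD²/4 = π(0.0197)²/4 = 0.0003048 m²; mean velocity V = ṁ/(ρA) = 0.07361/(613 · 0.0003048) = 0.394 m/s.
Reynolds number Re = ρVD/μ = 613 · 0.394 · 0.0197 / 0.000199 = 2.391e+04.
Re > 4000 → turbulent; use the Moody-chart value f = 0.0331.
Darcy-Weisbach: ΔP = f(L/D)(ρV²/2) = 0.0331·(2320/0.0197)·(613·0.394²/2) = 0.0331·1.178e+05·47.57 = 1.854e+05 Pa.
ΔP = 1.854e+05 Pa = 185 kPa.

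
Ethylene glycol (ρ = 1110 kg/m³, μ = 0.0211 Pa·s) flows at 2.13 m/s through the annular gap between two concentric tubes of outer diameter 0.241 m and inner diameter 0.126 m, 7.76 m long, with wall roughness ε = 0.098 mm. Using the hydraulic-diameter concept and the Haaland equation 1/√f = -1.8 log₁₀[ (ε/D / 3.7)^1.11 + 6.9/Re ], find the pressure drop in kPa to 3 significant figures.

ΔP ≈ 5.11 kPa

Hydraulic diameter D_h = 4A/P = D_o - D_i = 0.241 - 0.126 = 0.115 m.
Re = ρVD_h/μ = 1110·2.13·0.115/0.0211 = 1.289e+04.
ε/D_h = 9.8e-05/0.115 = 0.000852; Haaland gives 1/√f = -1.8 log₁₀[9.17e-05+0.000535] = 5.765, so f = 0.03009.
ΔP = f(L/D_h)(ρV²/2) = 0.03009·7.76/0.115·2518 = 5113 Pa.
ΔP = 5.11 kPa.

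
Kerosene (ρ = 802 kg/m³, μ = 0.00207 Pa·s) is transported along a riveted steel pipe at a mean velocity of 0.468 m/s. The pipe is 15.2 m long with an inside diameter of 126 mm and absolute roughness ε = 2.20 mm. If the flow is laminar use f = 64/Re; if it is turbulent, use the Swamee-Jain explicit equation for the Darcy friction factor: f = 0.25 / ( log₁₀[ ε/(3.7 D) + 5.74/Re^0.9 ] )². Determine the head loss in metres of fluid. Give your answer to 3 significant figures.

h_f ≈ 0.0655 m

Reynolds number Re = ρVD/μ = 802 · 0.468 · 0.126 / 0.00207 = 2.285e+04.
Re > 4000 → turbulent. Relative roughness ε/D = 0.0022/0.126 = 0.0175. Swamee-Jain: f = 0.25/(log₁₀[0.0175/3.7 + 5.74/2.285e+04^0.9])² = 0.25/(log₁₀[0.00472 + 0.000685])² = 0.25/(-2.267)² = 0.04863.
Darcy-Weisbach: ΔP = f(L/D)(ρV²/2) = 0.04863·(15.2/0.126)·(802·0.468²/2) = 0.04863·120.6·87.83 = 515.3 Pa.
Head loss h_f = ΔP/(ρg) = 515.3/(802·9.81) = 0.0655 m.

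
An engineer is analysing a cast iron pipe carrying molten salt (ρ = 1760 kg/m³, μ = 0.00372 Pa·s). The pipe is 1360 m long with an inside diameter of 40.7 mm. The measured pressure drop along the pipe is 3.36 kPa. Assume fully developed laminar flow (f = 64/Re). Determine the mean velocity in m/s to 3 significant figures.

V ≈ 0.0344 m/s

For laminar flow, f = 64/Re with Re = ρVD/μ, so Darcy-Weisbach reduces to ΔP = 32μLV/D². Solving for V: V = ΔP·D²/(32μL) = 3360·(0.0407)²/(32·0.00372·1360) = 0.03438 m/s.
Check: Re = ρVD/μ = 1760·0.03438·0.0407/0.00372 = 662 < 2300, so the laminar assumption holds.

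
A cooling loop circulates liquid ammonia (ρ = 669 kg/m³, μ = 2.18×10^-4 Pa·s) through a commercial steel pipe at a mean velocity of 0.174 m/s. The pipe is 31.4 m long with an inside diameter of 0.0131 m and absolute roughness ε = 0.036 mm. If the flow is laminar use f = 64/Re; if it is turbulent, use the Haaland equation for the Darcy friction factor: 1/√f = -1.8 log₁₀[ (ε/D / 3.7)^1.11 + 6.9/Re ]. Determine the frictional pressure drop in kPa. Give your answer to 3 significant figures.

Reynolds number Re = ρVD/μ = 669 · 0.174 · 0.0131 / 0.000218 = 6995.
Re > 4000 → turbulent. Relative roughness ε/D = 3.6e-05/0.0131 = 0.00275. Haaland: 1/√f = -1.8 log₁₀[(0.00275/3.7)^1.11 + 6.9/6995] = -1.8 log₁₀[0.000336 + 0.000986] = 5.181, so f = 0.03725.
Darcy-Weisbach: ΔP = f(L/D)(ρV²/2) = 0.03725·(31.4/0.0131)·(669·0.174²/2) = 0.03725·2397·10.13 = 904.2 Pa.
ΔP = 904.2 Pa = 0.904 kPa.

ΔP ≈ 0.904 kPa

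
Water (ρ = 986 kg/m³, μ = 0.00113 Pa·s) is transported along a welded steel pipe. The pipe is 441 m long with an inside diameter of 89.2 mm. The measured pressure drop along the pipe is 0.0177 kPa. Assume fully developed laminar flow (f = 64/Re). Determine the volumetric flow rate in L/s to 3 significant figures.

For laminar flow, f = 64/Re with Re = ρVD/μ, so Darcy-Weisbach reduces to ΔP = 32μLV/D². Solving for V: V = ΔP·D²/(32μL) = 17.7·(0.0892)²/(32·0.00113·441) = 0.008832 m/s.
Check: Re = ρVD/μ = 986·0.008832·0.0892/0.00113 = 687.4 < 2300, so the laminar assumption holds.
Q = V·A = 0.008832·(π/4·0.0892²) = 5.519e-05 m³/s = 0.0552 L/s.

Q ≈ 0.0552 L/s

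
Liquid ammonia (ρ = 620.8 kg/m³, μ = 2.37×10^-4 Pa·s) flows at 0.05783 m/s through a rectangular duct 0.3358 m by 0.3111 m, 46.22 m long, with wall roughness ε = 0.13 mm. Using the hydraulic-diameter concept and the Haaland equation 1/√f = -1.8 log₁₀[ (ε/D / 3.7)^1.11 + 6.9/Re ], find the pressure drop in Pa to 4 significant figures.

Hydraulic diameter D_h = 4A/P = 4·(0.3358·0.3111)/(2·(0.3358+0.3111)) = 0.4179/1.294 = 0.323 m.
Re = ρVD_h/μ = 620.8·0.05783·0.323/0.000237 = 4.892e+04.
ε/D_h = 0.00013/0.323 = 0.000403; Haaland gives 1/√f = -1.8 log₁₀[3.99e-05+0.000141] = 6.737, so f = 0.02204.
ΔP = f(L/D_h)(ρV²/2) = 0.02204·46.22/0.323·1.038 = 3.273 Pa.

ΔP ≈ 3.273 Pa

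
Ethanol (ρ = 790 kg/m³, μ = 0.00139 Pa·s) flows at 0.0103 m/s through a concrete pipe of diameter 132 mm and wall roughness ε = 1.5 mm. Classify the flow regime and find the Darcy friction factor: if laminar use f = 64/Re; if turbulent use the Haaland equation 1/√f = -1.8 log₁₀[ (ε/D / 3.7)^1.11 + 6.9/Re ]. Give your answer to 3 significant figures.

f ≈ 0.0828

Re = ρVD/μ = 790·0.0103·0.132/0.00139 = 772.7.
Re < 2300 → laminar, so f = 64/Re = 0.08282 (roughness is irrelevant in laminar flow).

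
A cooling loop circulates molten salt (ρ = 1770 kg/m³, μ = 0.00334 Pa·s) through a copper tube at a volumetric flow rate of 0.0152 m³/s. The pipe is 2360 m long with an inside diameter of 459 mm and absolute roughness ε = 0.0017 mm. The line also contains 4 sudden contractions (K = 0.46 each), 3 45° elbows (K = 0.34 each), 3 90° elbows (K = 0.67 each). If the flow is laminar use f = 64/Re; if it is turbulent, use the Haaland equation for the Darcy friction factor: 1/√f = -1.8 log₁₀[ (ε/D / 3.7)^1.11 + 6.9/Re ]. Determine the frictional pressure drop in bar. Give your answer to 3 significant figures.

ΔP ≈ 0.00998 bar

Cross-sectional area A = πD²/4 = π(0.459)²/4 = 0.1655 m²; mean velocity V = Q/A = 0.0152/0.1655 = 0.09186 m/s.
Reynolds number Re = ρVD/μ = 1770 · 0.09186 · 0.459 / 0.00334 = 2.234e+04.
Re > 4000 → turbulent. Relative roughness ε/D = 1.7e-06/0.459 = 3.7e-06. Haaland: 1/√f = -1.8 log₁₀[(3.7e-06/3.7)^1.11 + 6.9/2.234e+04] = -1.8 log₁₀[2.19e-07 + 0.000309] = 6.318, so f = 0.02505.
Total minor-loss coefficient ΣK = 4·0.46 + 3·0.34 + 3·0.67 = 4.87.
ΔP = [f·L/D + ΣK]·(ρV²/2) = [0.02505·2360/0.459 + 4.87]·(1770·0.09186²/2) = [128.8 + 4.87]·7.468 = 998.3 Pa.
ΔP = 998.3 Pa = 0.00998 bar.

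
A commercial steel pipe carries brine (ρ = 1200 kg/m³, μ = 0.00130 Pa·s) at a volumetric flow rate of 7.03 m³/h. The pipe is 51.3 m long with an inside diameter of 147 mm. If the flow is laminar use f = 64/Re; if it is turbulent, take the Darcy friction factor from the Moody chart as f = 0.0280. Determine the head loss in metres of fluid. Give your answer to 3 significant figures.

h_f ≈ 0.00659 m

Q = 7.03 m³/h = 7.03/3600 = 0.001953 m³/s.
Cross-sectional area A = πD²/4 = π(0.147)²/4 = 0.01697 m²; mean velocity V = Q/A = 0.001953/0.01697 = 0.1151 m/s.
Reynolds number Re = ρVD/μ = 1200 · 0.1151 · 0.147 / 0.0013 = 1.561e+04.
Re > 4000 → turbulent; use the Moody-chart value f = 0.0280.
Darcy-Weisbach: ΔP = f(L/D)(ρV²/2) = 0.028·(51.3/0.147)·(1200·0.1151²/2) = 0.028·349·7.943 = 77.62 Pa.
Head loss h_f = ΔP/(ρg) = 77.62/(1200·9.81) = 0.00659 m.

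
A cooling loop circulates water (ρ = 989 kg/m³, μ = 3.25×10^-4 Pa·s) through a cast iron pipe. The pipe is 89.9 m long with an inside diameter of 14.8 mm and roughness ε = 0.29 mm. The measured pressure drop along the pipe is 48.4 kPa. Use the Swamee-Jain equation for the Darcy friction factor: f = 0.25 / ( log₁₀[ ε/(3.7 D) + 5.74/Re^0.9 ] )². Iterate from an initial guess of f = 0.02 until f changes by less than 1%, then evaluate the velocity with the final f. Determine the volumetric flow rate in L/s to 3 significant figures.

Rearranging Darcy-Weisbach: V = √(2·ΔP·D/(f·L·ρ)). With ε/D = 0.00029/0.0148 = 0.0196, iterate starting from f = 0.02:
  f = 0.02 → V = √(2·4.84e+04·0.0148/(0.02·89.9·989)) = 0.8976 m/s; Re = ρVD/μ = 4.043e+04; f → 0.04966
  f = 0.04966 → V = 0.5696 m/s; Re = 2.565e+04; f → 0.05036
  f = 0.05036 → V = 0.5657 m/s; Re = 2.548e+04; f → 0.05037
Converged (Δf/f < 1%). With the final f = 0.05037: V = √(2·4.84e+04·0.0148/(0.05037·89.9·989)) = 0.5656 m/s.
Q = V·A = 0.5656·(π/4·0.0148²) = 9.73e-05 m³/s = 0.0973 L/s.

Q ≈ 0.0973 L/s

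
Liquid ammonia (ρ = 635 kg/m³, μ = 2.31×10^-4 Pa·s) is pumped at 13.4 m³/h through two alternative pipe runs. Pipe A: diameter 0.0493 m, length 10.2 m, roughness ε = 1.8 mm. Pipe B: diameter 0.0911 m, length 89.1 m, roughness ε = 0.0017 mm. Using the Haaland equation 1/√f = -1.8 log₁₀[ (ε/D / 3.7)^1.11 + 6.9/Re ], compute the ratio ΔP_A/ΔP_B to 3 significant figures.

ΔP_A/ΔP_B ≈ 9.24

Pipe A: V = Q/A = 0.003722/0.001909 = 1.95 m/s; Re = 2.643e+05; ε/D = 0.0365; Haaland → f = 0.06237; ΔP_A = f(L/D)(ρV²/2) = 1.558e+04 Pa.
Pipe B: V = Q/A = 0.003722/0.006518 = 0.5711 m/s; Re = 1.43e+05; ε/D = 1.87e-05; Haaland → f = 0.01666; ΔP_B = f(L/D)(ρV²/2) = 1687 Pa.
ΔP_A/ΔP_B = 1.558e+04/1687 = 9.24.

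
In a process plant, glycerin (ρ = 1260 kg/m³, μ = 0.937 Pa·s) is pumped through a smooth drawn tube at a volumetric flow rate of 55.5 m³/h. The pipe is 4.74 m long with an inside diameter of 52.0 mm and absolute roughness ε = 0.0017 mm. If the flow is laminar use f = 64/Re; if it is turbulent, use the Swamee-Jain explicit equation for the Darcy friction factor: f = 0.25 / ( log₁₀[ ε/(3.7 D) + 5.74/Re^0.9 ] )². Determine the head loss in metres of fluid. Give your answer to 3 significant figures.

h_f ≈ 30.9 m

Q = 55.5 m³/h = 55.5/3600 = 0.01542 m³/s.
Cross-sectional area A = πD²/4 = π(0.052)²/4 = 0.002124 m²; mean velocity V = Q/A = 0.01542/0.002124 = 7.259 m/s.
Reynolds number Re = ρVD/μ = 1260 · 7.259 · 0.052 / 0.937 = 507.6.
Re < 2300 → laminar flow, so f = 64/Re = 64/507.6 = 0.1261 (the turbulent correlation is not needed).
Darcy-Weisbach: ΔP = f(L/D)(ρV²/2) = 0.1261·(4.74/0.052)·(1260·7.259²/2) = 0.1261·91.15·3.32e+04 = 3.816e+05 Pa.
Head loss h_f = ΔP/(ρg) = 3.816e+05/(1260·9.81) = 30.9 m.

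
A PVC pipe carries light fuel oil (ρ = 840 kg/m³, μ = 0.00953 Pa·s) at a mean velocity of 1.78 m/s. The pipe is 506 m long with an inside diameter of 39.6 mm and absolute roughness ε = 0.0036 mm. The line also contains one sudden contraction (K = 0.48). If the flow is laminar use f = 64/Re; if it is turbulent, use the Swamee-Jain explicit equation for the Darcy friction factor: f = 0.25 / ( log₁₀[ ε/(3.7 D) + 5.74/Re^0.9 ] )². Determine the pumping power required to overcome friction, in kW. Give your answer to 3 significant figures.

P ≈ 1.33 kW

Reynolds number Re = ρVD/μ = 840 · 1.78 · 0.0396 / 0.00953 = 6213.
Re > 4000 → turbulent. Relative roughness ε/D = 3.6e-06/0.0396 = 9.09e-05. Swamee-Jain: f = 0.25/(log₁₀[9.09e-05/3.7 + 5.74/6213^0.9])² = 0.25/(log₁₀[2.46e-05 + 0.00221])² = 0.25/(-2.65)² = 0.03559.
Total minor-loss coefficient ΣK = 1·0.48 = 0.48.
ΔP = [f·L/D + ΣK]·(ρV²/2) = [0.03559·506/0.0396 + 0.48]·(840·1.78²/2) = [454.8 + 0.48]·1331 = 6.058e+05 Pa.
Q = V·A = 1.78·0.001232 = 0.002192 m³/s.
Pumping power P = QΔP = 0.002192·6.058e+05 = 1328 W = 1.33 kW.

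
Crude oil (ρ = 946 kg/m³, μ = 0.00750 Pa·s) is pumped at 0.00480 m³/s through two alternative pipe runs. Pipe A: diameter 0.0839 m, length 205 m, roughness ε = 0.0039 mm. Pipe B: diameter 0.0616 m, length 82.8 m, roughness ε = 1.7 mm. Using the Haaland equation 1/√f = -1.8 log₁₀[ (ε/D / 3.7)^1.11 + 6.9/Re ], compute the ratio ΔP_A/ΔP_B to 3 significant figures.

ΔP_A/ΔP_B ≈ 0.289

Pipe A: V = Q/A = 0.0048/0.005529 = 0.8682 m/s; Re = 9188; ε/D = 4.65e-05; Haaland → f = 0.03166; ΔP_A = f(L/D)(ρV²/2) = 2.758e+04 Pa.
Pipe B: V = Q/A = 0.0048/0.00298 = 1.611 m/s; Re = 1.251e+04; ε/D = 0.0276; Haaland → f = 0.05786; ΔP_B = f(L/D)(ρV²/2) = 9.543e+04 Pa.
ΔP_A/ΔP_B = 2.758e+04/9.543e+04 = 0.289.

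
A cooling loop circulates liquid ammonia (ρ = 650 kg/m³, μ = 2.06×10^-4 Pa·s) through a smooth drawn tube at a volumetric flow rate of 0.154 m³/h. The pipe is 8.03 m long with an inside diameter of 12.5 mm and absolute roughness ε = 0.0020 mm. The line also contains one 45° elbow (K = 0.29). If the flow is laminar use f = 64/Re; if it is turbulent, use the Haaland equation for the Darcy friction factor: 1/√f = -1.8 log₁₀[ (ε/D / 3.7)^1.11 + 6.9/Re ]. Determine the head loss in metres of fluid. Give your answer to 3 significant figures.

h_f ≈ 0.115 m

Q = 0.154 m³/h = 0.154/3600 = 4.278e-05 m³/s.
Cross-sectional area A = πD²/4 = π(0.0125)²/4 = 0.0001227 m²; mean velocity V = Q/A = 4.278e-05/0.0001227 = 0.3486 m/s.
Reynolds number Re = ρVD/μ = 650 · 0.3486 · 0.0125 / 0.000206 = 1.375e+04.
Re > 4000 → turbulent. Relative roughness ε/D = 2e-06/0.0125 = 0.00016. Haaland: 1/√f = -1.8 log₁₀[(0.00016/3.7)^1.11 + 6.9/1.375e+04] = -1.8 log₁₀[1.43e-05 + 0.000502] = 5.917, so f = 0.02856.
Total minor-loss coefficient ΣK = 1·0.29 = 0.29.
ΔP = [f·L/D + ΣK]·(ρV²/2) = [0.02856·8.03/0.0125 + 0.29]·(650·0.3486²/2) = [18.35 + 0.29]·39.49 = 736.1 Pa.
Head loss h_f = ΔP/(ρg) = 736.1/(650·9.81) = 0.115 m.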